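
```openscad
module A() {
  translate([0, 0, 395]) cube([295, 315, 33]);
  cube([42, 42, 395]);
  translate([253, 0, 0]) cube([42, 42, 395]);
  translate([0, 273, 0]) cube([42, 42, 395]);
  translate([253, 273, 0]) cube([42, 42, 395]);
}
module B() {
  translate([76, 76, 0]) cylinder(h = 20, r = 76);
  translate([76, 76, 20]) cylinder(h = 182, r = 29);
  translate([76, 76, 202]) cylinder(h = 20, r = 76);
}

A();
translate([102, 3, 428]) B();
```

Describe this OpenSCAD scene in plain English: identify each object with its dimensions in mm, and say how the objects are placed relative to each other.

A is a four-legged stool. The seat is 295×315 mm, 33 mm thick, top at z = 428 mm. It stands on four square legs, each 42×42 mm in cross-section, from z = 0 to the seat underside, each flush with a corner of the seat.

B is a spool: two coaxial disc flanges of radius 76 mm and thickness 20 mm, joined by a core cylinder of radius 29 mm and height 182 mm. The lower flange rests on z = 0 and the three cylinders share a vertical axis.

The spool is on top of the stool.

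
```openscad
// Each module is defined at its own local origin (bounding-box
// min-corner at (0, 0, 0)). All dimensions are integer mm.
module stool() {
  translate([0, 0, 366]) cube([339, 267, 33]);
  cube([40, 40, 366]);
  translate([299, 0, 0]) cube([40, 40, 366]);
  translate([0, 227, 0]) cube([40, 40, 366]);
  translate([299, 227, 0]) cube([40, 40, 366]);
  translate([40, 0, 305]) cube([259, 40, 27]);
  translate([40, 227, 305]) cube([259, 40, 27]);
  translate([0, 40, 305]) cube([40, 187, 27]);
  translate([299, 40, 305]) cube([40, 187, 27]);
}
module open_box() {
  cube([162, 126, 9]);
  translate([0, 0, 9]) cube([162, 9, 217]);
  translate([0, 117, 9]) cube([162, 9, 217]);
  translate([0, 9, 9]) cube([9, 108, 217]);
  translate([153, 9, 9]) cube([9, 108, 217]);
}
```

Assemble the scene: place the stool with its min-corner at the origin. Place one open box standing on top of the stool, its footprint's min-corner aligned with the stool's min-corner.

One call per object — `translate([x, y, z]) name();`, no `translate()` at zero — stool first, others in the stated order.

stool();
translate([0, 0, 399]) open_box();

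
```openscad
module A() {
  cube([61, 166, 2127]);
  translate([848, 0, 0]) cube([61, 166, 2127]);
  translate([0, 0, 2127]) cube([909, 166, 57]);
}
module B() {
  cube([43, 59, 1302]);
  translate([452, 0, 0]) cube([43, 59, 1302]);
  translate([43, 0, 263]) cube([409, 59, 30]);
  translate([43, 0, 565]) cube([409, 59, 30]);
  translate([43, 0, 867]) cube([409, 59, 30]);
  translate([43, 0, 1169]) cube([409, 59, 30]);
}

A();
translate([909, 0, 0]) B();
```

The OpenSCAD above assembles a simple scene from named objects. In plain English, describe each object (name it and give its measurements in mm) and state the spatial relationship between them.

A is a rectangular door frame: two vertical jambs of 61×166 mm section, 2127 mm tall, with a clear opening 787 mm wide between their inner faces. A header 57 mm tall and 166 mm deep lies on top of the jambs and spans the full outside width.

B is a straight ladder. Two 43×59 mm vertical rails, 1302 mm tall, stand 495 mm apart (outside-to-outside) with their front faces coplanar on the −y side. 4 rungs, each 59 mm deep and 30 mm tall, span between the inner faces of the rails, front faces flush with the rails. The lowest rung's underside is at z = 263 mm and rungs are spaced 302 mm apart (underside to underside).

The ladder is against the door frame's +x side, with their −y faces flush.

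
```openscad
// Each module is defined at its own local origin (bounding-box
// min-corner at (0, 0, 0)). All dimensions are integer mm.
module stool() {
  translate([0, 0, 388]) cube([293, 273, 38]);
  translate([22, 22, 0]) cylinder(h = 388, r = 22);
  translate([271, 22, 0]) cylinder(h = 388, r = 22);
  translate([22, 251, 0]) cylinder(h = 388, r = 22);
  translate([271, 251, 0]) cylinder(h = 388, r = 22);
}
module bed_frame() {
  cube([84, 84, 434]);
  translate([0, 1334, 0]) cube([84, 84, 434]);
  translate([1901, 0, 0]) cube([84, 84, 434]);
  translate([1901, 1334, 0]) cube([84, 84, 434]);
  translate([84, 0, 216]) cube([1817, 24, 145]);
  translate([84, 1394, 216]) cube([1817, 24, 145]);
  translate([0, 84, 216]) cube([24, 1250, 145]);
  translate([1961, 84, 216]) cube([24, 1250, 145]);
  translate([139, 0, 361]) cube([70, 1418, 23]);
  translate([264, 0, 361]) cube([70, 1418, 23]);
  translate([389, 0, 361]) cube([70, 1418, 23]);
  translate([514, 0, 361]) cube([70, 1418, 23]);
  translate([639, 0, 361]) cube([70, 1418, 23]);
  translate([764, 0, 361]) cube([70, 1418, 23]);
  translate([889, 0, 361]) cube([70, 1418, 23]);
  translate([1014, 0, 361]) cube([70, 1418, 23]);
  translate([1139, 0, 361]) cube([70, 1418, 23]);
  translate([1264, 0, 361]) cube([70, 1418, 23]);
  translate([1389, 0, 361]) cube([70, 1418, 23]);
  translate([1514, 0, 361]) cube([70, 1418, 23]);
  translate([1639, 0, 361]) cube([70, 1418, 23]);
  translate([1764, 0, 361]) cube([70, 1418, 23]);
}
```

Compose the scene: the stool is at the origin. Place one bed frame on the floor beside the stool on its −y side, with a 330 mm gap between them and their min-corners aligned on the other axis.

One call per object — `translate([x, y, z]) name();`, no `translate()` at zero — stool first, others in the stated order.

stool();
translate([0, -1748, 0]) bed_frame();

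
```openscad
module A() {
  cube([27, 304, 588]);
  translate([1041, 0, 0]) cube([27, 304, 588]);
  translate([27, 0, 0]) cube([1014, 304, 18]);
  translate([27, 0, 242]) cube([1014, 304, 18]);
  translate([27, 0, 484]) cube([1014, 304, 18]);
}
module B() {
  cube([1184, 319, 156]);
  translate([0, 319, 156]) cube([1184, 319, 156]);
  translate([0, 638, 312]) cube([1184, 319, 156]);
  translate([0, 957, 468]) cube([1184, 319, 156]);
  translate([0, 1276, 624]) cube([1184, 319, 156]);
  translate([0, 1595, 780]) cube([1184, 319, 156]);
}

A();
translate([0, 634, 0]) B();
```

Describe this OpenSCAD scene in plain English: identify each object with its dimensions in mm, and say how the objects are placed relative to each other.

A is an open bookshelf. Two side panels, each 27 mm thick, 304 mm deep and 588 mm tall, stand 1068 mm apart (outside-to-outside). Between them sit 3 shelves, each 18 mm thick and 304 mm deep, spanning the full gap between the sides. The bottom shelf rests on the floor (its underside at z = 0) and the clear gap between one shelf's top and the next shelf's underside is 224 mm.

B is a straight staircase of 6 solid steps. Each step is 1184 mm wide (x), 319 mm deep (y, the going) and 156 mm tall (the rise). The first step rests on the floor; each subsequent step sits one going further in +y and one rise higher in +z, directly behind and above the previous step with no overlap.

The staircase is on the floor beside the bookshelf on its +y side.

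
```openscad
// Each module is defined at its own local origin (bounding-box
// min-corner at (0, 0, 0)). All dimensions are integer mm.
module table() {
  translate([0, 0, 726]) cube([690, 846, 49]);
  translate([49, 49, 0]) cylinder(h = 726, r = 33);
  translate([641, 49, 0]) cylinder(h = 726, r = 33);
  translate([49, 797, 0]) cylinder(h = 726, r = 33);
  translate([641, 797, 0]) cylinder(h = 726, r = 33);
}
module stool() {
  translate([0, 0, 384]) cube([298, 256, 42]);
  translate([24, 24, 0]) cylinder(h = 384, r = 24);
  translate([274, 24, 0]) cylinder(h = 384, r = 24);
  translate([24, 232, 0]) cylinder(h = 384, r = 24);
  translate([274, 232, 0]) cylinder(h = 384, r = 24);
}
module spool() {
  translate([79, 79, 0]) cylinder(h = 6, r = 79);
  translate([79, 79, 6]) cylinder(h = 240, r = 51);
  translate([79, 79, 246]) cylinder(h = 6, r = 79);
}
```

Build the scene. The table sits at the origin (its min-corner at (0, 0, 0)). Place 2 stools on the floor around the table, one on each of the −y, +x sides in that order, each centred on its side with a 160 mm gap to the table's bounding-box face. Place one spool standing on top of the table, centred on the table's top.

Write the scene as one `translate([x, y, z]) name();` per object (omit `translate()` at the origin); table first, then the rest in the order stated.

table();
translate([196, -416, 0]) stool();
translate([850, 295, 0]) stool();
translate([266, 344, 775]) spool();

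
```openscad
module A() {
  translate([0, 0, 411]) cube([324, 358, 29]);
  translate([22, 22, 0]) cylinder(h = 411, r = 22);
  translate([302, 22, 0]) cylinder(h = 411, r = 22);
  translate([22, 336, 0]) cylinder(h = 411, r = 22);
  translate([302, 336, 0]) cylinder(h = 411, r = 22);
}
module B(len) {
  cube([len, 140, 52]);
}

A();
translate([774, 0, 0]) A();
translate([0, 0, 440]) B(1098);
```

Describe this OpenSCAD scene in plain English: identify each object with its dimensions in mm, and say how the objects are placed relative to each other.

A is a four-legged stool. The seat is 324×358 mm, 29 mm thick, top at z = 440 mm. It stands on four round legs, each 44 mm in diameter, from z = 0 to the seat underside, each leg's axis is inset half a diameter from the nearest pair of seat edges (so the leg's bounding box is flush with the corner).

B is a rectangular beam 1098 mm long (x), 140 mm deep (y), 52 mm thick (z).

The beam spans the tops of two stools placed 450 mm apart, resting at z = 440 mm.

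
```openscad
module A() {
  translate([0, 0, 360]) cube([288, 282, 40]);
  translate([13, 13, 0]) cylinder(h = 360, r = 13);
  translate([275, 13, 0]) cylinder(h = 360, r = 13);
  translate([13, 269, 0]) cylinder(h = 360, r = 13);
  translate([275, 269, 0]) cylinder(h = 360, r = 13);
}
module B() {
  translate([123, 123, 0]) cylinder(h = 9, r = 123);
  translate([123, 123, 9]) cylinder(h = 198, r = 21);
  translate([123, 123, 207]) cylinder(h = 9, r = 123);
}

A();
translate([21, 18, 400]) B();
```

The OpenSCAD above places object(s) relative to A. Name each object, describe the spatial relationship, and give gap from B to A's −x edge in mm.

The spool's min-x is at 21; the stool's min-x is 0; gap = 21 mm.

A is a stool. B is a spool. The spool is on top of the stool, centred. The gap from the spool to the stool's −x edge is 21 mm.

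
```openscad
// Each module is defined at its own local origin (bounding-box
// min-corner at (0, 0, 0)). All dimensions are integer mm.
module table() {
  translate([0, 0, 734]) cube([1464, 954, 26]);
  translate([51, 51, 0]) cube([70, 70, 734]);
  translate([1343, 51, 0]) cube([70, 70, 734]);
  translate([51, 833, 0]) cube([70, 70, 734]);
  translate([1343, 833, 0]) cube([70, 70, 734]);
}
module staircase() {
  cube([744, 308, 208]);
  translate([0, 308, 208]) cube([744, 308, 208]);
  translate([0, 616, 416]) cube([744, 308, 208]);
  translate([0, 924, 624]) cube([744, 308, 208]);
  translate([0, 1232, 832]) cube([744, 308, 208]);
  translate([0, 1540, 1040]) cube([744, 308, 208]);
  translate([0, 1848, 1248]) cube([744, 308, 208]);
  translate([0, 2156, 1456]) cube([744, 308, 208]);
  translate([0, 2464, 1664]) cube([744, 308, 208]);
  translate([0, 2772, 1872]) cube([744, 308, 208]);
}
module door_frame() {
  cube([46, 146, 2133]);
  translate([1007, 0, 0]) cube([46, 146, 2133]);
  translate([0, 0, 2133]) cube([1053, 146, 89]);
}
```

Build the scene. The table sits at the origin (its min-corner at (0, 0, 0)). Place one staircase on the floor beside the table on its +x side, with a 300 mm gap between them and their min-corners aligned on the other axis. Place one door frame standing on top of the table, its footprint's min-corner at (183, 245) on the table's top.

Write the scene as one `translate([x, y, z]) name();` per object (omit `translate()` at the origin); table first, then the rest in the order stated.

table();
translate([1764, 0, 0]) staircase();
translate([183, 245, 760]) door_frame();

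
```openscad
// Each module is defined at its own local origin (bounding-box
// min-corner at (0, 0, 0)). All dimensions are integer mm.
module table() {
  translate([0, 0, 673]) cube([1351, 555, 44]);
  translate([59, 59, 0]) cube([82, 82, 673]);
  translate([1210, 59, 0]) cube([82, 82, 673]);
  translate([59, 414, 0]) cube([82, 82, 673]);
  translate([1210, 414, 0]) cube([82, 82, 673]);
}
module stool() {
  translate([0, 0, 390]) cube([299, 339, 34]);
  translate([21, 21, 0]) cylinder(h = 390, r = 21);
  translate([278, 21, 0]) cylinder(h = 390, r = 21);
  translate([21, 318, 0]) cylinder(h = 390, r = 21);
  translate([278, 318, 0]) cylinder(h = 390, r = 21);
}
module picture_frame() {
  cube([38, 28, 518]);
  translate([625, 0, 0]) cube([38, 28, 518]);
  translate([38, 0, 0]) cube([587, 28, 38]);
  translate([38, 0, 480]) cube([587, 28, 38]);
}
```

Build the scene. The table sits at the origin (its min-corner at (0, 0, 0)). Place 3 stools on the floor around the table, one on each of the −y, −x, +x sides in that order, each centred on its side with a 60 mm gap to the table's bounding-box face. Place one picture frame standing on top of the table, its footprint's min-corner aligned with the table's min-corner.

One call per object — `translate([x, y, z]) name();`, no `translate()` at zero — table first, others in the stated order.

table();
translate([526, -399, 0]) stool();
translate([-359, 108, 0]) stool();
translate([1411, 108, 0]) stool();
translate([0, 0, 717]) picture_frame();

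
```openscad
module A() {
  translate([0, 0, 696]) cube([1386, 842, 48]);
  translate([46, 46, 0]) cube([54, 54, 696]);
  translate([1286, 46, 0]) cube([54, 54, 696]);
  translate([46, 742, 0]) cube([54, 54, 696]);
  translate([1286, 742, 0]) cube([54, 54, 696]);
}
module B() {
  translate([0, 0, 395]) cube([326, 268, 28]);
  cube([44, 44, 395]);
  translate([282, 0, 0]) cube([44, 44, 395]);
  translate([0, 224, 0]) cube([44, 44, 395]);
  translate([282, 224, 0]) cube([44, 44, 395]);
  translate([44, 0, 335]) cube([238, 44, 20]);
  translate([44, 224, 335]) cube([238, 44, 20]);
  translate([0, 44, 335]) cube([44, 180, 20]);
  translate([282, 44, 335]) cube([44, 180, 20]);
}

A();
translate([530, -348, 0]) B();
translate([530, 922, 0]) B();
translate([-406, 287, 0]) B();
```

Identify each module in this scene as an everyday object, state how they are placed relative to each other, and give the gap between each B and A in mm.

A is a table. B is a stool. Three stools sit around the table at the −y, +y, −x sides. The gap between each stool and the table is 80 mm.

Each stool's nearest face is 80 mm from the table's bounding box.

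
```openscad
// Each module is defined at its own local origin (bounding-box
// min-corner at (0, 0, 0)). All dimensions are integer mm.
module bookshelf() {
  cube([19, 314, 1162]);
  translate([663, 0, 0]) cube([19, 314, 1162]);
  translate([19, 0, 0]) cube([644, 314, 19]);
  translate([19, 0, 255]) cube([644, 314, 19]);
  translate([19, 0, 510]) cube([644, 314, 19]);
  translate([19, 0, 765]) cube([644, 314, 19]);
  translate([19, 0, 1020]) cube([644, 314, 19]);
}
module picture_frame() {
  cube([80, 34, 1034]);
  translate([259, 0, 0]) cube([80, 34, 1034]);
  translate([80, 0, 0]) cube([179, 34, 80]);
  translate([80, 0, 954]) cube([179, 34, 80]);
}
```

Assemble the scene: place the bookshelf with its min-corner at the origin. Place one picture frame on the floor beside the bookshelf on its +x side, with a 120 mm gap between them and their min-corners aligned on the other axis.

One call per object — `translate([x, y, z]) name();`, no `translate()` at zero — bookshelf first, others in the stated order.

bookshelf();
translate([802, 0, 0]) picture_frame();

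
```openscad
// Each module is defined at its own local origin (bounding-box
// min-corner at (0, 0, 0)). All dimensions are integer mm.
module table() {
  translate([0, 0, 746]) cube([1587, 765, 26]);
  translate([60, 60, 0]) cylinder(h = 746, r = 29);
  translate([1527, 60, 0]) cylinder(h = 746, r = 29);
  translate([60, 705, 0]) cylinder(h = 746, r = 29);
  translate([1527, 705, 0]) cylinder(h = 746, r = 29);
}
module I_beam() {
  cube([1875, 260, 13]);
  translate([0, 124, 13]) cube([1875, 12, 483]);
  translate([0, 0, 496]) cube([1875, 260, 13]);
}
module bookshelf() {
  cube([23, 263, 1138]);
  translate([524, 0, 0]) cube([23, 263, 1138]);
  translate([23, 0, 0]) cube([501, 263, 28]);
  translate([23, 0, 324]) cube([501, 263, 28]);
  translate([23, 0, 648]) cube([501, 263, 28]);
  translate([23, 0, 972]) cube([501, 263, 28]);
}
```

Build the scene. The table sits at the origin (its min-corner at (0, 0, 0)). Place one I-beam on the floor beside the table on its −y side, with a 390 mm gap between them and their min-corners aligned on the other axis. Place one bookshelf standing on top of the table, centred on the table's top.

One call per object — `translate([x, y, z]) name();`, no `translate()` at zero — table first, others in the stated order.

table();
translate([0, -650, 0]) I_beam();
translate([520, 251, 772]) bookshelf();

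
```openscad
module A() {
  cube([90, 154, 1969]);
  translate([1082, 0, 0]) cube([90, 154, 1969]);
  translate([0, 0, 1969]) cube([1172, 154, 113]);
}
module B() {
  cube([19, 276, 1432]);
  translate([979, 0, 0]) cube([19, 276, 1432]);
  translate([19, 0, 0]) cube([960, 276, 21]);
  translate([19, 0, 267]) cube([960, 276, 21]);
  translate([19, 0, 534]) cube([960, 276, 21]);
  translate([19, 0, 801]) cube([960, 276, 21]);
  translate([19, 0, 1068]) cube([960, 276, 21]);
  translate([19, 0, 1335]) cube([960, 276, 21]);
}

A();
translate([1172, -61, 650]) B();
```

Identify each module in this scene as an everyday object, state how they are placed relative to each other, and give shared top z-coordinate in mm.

A is a door frame. B is a bookshelf. The bookshelf is beside the door frame with their tops flush at z = 2082. The shared top z-coordinate is 2082 mm.

Both tops at z = 2082 mm.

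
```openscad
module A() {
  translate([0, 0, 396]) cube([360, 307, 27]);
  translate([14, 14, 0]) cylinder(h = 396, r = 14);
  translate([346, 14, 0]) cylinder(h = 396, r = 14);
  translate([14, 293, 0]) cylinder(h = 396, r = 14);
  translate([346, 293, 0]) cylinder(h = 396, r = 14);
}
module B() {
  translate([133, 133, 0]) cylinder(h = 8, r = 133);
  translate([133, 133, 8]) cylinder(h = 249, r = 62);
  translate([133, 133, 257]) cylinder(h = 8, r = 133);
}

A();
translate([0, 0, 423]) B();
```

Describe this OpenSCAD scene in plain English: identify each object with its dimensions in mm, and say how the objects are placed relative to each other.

A is a four-legged stool. The seat is 360×307 mm, 27 mm thick, top at z = 423 mm. It stands on four round legs, each 28 mm in diameter, from z = 0 to the seat underside, each leg's axis is inset half a diameter from the nearest pair of seat edges (so the leg's bounding box is flush with the corner).

B is a spool: two coaxial disc flanges of radius 133 mm and thickness 8 mm, joined by a core cylinder of radius 62 mm and height 249 mm. The lower flange rests on z = 0 and the three cylinders share a vertical axis.

The spool is on top of the stool.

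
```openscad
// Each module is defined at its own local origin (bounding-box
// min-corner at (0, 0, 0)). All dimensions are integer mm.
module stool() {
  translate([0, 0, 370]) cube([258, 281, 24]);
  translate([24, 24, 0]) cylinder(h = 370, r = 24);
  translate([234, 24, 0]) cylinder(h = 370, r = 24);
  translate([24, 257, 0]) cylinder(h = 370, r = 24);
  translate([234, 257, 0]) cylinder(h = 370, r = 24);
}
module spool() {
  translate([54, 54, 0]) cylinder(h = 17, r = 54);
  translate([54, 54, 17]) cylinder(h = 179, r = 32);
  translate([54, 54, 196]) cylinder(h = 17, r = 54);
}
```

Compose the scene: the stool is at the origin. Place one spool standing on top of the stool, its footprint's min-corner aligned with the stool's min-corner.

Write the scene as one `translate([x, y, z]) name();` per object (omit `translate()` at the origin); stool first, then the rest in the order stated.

stool();
translate([0, 0, 394]) spool();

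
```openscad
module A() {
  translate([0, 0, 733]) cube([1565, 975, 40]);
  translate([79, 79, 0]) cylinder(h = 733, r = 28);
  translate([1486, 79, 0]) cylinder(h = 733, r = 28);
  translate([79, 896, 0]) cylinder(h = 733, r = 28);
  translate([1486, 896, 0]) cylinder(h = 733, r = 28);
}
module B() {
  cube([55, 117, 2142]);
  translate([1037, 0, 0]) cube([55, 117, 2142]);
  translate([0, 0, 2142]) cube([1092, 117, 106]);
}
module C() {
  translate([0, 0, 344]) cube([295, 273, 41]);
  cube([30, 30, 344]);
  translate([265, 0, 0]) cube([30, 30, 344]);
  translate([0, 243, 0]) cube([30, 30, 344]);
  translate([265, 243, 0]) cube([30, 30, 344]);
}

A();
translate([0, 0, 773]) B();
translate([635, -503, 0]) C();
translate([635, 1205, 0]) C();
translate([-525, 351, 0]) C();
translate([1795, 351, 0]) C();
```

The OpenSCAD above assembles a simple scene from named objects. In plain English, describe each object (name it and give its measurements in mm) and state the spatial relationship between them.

A is a table with a 1565×975 mm rectangular top, 40 mm thick, top surface at z = 773 mm, supported by four round legs of 56 mm diameter, each leg's bounding box inset 51 mm from the nearest pair of top edges, running from the floor.

B is a door frame. The clear opening is 982 mm wide and 2142 mm high. Two 55 mm wide jambs, 117 mm deep, stand either side of the opening from the floor to the top of the opening. A 106 mm thick head sits across the top of both jambs, spanning the full outside width of the frame.

C is a four-legged stool. The seat is 295×273 mm, 41 mm thick, top at z = 385 mm. It stands on four square legs, each 30×30 mm in cross-section, from z = 0 to the seat underside, each flush with a corner of the seat.

The door frame is on top of the table. Four stools sit around the table at the −y, +y, −x, +x sides.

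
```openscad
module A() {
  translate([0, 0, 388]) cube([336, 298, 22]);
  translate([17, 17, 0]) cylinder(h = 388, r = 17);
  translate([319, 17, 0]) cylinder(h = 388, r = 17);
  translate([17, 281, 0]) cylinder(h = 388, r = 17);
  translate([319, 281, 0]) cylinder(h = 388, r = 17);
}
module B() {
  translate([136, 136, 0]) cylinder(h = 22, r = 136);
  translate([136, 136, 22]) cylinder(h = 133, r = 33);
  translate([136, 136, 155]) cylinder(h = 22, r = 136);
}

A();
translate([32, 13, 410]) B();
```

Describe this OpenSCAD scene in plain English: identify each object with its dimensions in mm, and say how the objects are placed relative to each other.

A is a four-legged stool. The seat is a 336×298×22 mm slab whose top surface is at z = 410 mm; four round legs, each 34 mm in diameter, run from the floor (z = 0) to the underside of the seat, each leg's axis is inset half a diameter from the nearest pair of seat edges (so the leg's bounding box is flush with the corner).

B is a spool: two coaxial disc flanges of radius 136 mm and thickness 22 mm, joined by a core cylinder of radius 33 mm and height 133 mm. The lower flange rests on z = 0 and the three cylinders share a vertical axis.

The spool is on top of the stool, centred.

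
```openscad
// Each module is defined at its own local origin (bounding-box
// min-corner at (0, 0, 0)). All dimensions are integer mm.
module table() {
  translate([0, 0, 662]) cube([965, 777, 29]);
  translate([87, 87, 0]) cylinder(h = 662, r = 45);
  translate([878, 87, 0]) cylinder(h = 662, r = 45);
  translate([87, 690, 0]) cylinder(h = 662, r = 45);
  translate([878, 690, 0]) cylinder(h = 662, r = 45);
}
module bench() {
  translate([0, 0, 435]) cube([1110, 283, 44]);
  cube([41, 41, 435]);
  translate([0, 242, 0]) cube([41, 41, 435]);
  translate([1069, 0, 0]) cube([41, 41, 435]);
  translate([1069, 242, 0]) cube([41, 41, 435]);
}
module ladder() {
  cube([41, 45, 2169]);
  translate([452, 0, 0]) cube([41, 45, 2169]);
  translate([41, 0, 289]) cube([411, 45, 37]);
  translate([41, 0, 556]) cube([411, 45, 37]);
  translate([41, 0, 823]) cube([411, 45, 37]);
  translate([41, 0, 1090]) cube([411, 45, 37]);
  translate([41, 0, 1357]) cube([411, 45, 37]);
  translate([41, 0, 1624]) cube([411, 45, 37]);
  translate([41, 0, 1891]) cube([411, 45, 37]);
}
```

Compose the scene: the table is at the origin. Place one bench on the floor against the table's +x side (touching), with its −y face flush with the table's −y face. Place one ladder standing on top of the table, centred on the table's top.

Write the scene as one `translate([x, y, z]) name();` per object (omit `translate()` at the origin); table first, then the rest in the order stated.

table();
translate([965, 0, 0]) bench();
translate([236, 366, 691]) ladder();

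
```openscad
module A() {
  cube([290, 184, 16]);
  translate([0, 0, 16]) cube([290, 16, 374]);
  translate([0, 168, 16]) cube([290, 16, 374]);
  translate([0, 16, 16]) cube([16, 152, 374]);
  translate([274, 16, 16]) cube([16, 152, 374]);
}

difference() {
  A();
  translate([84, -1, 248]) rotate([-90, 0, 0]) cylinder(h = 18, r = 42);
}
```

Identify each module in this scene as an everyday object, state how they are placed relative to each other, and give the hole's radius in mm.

A is an open box. The open box has a circular hole through its front wall. The hole's radius is 42 mm.

The subtracted cylinder has r = 42 mm.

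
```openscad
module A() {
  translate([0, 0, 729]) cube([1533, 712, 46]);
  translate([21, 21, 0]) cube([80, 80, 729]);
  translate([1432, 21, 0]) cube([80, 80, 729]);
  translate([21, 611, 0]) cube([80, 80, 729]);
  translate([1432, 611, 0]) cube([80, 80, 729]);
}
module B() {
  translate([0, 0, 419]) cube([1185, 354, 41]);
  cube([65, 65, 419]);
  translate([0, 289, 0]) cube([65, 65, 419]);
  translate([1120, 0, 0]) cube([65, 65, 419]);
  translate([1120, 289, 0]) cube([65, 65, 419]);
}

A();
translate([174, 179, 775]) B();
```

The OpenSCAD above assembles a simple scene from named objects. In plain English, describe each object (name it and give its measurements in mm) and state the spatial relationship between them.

A is a table: top 1533 mm (x) × 712 mm (y), 46 mm thick, upper face at z = 775 mm, on four 80×80 mm square legs, each inset 21 mm from the nearest pair of top edges, running from z = 0 to the bottom of the top.

B is a long wooden bench with a 1185 mm (x) × 354 mm (y) seat, 41 mm thick, its top surface 460 mm above the floor. Four 65 mm square legs at the seat corners, flush with the edges, run from z = 0 to the seat underside.

The bench is on top of the table, centred.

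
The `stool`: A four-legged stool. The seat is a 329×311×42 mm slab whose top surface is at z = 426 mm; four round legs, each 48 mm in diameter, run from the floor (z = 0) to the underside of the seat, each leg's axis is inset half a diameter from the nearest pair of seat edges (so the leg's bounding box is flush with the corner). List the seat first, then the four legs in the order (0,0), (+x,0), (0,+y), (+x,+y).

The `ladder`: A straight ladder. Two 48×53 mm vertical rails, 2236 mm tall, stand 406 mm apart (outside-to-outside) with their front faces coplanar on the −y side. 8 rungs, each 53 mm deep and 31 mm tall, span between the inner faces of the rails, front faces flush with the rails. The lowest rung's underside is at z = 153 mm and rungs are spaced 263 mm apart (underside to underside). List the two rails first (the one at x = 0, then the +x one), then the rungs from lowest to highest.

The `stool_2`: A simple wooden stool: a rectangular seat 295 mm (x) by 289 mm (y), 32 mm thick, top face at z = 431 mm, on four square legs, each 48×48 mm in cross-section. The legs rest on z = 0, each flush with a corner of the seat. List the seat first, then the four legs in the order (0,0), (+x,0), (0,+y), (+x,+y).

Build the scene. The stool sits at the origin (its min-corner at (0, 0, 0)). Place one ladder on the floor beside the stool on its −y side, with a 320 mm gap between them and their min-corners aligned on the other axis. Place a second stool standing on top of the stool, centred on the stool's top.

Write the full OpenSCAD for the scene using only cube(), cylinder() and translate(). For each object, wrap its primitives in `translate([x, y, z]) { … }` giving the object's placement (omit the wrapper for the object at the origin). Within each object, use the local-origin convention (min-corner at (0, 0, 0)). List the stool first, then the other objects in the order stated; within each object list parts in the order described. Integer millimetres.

translate([0, 0, 384]) cube([329, 311, 42]);
translate([24, 24, 0]) cylinder(h = 384, r = 24);
translate([305, 24, 0]) cylinder(h = 384, r = 24);
translate([24, 287, 0]) cylinder(h = 384, r = 24);
translate([305, 287, 0]) cylinder(h = 384, r = 24);
translate([0, -373, 0]) {
  cube([48, 53, 2236]);
  translate([358, 0, 0]) cube([48, 53, 2236]);
  translate([48, 0, 153]) cube([310, 53, 31]);
  translate([48, 0, 416]) cube([310, 53, 31]);
  translate([48, 0, 679]) cube([310, 53, 31]);
  translate([48, 0, 942]) cube([310, 53, 31]);
  translate([48, 0, 1205]) cube([310, 53, 31]);
  translate([48, 0, 1468]) cube([310, 53, 31]);
  translate([48, 0, 1731]) cube([310, 53, 31]);
  translate([48, 0, 1994]) cube([310, 53, 31]);
}
translate([17, 11, 426]) {
  translate([0, 0, 399]) cube([295, 289, 32]);
  cube([48, 48, 399]);
  translate([247, 0, 0]) cube([48, 48, 399]);
  translate([0, 241, 0]) cube([48, 48, 399]);
  translate([247, 241, 0]) cube([48, 48, 399]);
}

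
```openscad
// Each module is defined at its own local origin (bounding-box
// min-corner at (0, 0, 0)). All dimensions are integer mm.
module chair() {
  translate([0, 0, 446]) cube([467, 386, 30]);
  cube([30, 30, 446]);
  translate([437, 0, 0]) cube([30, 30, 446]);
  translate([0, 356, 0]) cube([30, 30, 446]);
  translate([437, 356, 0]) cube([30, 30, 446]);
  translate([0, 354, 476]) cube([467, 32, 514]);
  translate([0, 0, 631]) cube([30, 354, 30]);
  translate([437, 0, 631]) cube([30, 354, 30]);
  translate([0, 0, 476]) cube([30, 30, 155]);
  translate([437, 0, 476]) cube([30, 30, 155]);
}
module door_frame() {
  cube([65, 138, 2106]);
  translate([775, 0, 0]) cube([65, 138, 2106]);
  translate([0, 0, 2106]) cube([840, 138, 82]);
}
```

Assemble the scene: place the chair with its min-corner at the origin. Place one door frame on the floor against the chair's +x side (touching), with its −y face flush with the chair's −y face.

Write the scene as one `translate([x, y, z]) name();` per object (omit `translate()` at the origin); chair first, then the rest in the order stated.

chair();
translate([467, 0, 0]) door_frame();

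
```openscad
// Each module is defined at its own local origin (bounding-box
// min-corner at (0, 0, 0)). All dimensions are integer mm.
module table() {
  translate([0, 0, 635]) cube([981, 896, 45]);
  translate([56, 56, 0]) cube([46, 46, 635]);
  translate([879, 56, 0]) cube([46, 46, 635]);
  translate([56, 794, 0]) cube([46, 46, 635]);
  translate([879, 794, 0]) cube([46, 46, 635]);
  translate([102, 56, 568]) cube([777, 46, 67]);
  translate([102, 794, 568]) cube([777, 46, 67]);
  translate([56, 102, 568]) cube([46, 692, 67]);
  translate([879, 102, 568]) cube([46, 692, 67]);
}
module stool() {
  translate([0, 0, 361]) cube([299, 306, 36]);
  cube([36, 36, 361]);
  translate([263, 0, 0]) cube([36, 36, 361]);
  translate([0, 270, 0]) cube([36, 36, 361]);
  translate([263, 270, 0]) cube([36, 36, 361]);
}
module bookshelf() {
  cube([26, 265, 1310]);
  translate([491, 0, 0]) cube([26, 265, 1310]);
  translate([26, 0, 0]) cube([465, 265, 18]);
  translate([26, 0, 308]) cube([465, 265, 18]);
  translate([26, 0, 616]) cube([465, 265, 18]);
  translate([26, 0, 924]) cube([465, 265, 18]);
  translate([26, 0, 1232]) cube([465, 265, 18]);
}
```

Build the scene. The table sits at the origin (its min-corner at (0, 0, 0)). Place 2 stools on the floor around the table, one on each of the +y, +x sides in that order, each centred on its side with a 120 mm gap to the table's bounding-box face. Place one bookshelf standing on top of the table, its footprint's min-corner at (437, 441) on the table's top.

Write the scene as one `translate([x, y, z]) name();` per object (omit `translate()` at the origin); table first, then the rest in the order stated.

table();
translate([341, 1016, 0]) stool();
translate([1101, 295, 0]) stool();
translate([437, 441, 680]) bookshelf();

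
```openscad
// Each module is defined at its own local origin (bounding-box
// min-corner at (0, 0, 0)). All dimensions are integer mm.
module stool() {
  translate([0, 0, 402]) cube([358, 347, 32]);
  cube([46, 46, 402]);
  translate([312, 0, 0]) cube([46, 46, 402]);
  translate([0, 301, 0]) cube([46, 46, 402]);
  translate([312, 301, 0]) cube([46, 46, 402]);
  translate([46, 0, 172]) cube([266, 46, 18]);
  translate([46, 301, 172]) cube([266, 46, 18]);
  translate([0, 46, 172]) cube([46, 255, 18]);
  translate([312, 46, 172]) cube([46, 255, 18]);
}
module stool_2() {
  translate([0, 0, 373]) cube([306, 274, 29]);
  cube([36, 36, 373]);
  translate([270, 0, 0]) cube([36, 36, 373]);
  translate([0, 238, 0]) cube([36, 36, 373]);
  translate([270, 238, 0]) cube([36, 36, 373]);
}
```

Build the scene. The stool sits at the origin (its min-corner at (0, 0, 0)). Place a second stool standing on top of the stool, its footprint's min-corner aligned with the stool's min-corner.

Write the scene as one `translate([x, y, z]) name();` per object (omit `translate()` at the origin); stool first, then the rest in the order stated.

stool();
translate([0, 0, 434]) stool_2();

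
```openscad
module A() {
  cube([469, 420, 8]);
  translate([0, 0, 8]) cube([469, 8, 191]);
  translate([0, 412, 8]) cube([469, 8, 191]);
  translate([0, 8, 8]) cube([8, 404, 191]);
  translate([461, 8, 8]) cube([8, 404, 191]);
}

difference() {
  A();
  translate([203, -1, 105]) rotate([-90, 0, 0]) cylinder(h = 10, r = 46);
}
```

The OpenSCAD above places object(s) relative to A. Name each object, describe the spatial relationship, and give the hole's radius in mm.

A is an open box. The open box has a circular hole through its front wall. The hole's radius is 46 mm.

The subtracted cylinder has r = 46 mm.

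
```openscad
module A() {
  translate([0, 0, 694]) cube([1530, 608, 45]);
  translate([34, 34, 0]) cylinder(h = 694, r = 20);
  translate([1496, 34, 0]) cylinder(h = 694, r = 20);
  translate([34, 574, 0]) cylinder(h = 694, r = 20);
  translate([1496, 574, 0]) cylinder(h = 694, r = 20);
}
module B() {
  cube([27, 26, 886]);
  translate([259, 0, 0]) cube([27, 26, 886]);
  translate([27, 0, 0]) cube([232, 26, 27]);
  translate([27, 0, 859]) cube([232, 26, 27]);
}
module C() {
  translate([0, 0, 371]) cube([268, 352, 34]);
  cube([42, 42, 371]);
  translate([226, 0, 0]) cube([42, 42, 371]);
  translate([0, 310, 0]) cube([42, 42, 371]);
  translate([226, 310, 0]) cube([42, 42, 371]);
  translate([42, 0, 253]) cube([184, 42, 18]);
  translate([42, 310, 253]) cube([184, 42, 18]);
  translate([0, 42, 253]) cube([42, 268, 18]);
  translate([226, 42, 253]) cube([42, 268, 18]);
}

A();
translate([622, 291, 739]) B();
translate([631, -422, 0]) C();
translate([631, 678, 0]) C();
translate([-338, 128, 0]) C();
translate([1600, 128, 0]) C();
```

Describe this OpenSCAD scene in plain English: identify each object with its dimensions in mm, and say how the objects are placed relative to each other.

A is a table with a 1530×608 mm rectangular top, 45 mm thick, top surface at z = 739 mm, supported by four round legs of 40 mm diameter, each leg's bounding box inset 14 mm from the nearest pair of top edges, running from the floor.

B is a rectangular picture frame lying in the x–z plane (depth along y). The opening is 232 mm wide (x) by 832 mm tall (z), surrounded by a border 27 mm wide on all four sides. The frame is 26 mm deep and is made of two full-height vertical stiles with two horizontal rails fitted between them.

C is a simple wooden stool: a rectangular seat 268 mm (x) by 352 mm (y), 34 mm thick, top face at z = 405 mm, on four square legs, each 42×42 mm in cross-section. The legs rest on z = 0, each flush with a corner of the seat. Four stretchers, 42 mm wide and 18 mm tall, connect adjacent legs with their undersides at z = 253 mm, each running between the inner faces of the legs it joins and aligned with the legs' outer faces on the other axis.

The picture frame is on top of the table, centred. Four stools sit around the table at the −y, +y, −x, +x sides.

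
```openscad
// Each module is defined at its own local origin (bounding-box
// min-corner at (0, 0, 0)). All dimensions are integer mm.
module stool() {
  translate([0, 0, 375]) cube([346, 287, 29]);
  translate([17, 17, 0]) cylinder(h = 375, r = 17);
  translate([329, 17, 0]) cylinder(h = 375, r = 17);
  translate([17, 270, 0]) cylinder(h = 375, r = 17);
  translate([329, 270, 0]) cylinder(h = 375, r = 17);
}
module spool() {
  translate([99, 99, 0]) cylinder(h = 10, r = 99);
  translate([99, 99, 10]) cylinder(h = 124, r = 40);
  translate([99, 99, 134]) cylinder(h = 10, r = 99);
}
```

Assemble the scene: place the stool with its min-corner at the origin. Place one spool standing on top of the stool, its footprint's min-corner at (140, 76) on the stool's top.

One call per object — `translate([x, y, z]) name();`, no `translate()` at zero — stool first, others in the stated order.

stool();
translate([140, 76, 404]) spool();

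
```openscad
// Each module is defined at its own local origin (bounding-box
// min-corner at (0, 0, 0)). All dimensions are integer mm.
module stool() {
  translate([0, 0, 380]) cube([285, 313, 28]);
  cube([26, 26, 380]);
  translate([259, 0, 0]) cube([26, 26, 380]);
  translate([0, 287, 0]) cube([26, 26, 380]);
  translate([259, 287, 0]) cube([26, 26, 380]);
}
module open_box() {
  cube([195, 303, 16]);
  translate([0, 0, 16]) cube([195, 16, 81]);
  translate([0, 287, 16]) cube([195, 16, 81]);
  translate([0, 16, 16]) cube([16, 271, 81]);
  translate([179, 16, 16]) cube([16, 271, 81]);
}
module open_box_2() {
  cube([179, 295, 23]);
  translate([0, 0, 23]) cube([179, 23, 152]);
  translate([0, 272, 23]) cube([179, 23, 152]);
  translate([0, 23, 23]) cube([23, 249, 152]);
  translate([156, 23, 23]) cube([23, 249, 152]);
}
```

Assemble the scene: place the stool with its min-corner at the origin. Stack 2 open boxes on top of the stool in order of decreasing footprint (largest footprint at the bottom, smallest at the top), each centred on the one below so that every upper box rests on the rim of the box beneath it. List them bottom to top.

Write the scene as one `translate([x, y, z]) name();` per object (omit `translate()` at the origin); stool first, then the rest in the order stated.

stool();
translate([45, 5, 408]) open_box();
translate([53, 9, 505]) open_box_2();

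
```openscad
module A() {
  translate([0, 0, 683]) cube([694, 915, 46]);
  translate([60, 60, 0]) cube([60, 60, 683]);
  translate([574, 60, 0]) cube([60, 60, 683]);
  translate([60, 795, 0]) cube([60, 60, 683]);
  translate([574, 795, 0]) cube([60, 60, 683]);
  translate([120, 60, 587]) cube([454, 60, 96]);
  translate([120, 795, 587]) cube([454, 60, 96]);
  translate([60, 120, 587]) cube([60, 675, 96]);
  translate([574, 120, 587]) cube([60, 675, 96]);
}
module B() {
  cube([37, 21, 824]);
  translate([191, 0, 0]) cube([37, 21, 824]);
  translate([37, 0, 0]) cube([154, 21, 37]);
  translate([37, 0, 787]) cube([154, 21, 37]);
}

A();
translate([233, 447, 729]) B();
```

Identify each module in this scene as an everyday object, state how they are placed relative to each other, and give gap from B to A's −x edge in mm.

A is a table. B is a picture frame. The picture frame is on top of the table, centred. The gap from the picture frame to the table's −x edge is 233 mm.

The picture frame's min-x is at 233; the table's min-x is 0; gap = 233 mm.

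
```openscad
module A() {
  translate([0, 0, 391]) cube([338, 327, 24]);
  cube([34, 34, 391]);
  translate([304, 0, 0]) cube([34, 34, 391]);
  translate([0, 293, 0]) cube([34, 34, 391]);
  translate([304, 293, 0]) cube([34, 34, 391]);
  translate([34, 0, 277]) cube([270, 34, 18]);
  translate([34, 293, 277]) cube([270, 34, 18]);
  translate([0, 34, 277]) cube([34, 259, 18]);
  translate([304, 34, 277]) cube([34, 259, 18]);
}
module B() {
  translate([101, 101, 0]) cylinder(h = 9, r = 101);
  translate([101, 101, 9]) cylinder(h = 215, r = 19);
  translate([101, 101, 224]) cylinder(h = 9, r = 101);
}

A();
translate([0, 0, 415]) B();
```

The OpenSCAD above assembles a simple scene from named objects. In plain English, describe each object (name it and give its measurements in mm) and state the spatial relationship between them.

A is a four-legged stool. The seat is a 338×327×24 mm slab whose top surface is at z = 415 mm; four square legs, each 34×34 mm in cross-section, run from the floor (z = 0) to the underside of the seat, each flush with a corner of the seat. Four stretchers, 34 mm wide and 18 mm tall, connect adjacent legs with their undersides at z = 277 mm, each running between the inner faces of the legs it joins and aligned with the legs' outer faces on the other axis.

B is a spool: two coaxial disc flanges of radius 101 mm and thickness 9 mm, joined by a core cylinder of radius 19 mm and height 215 mm. The lower flange rests on z = 0 and the three cylinders share a vertical axis.

The spool is on top of the stool.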